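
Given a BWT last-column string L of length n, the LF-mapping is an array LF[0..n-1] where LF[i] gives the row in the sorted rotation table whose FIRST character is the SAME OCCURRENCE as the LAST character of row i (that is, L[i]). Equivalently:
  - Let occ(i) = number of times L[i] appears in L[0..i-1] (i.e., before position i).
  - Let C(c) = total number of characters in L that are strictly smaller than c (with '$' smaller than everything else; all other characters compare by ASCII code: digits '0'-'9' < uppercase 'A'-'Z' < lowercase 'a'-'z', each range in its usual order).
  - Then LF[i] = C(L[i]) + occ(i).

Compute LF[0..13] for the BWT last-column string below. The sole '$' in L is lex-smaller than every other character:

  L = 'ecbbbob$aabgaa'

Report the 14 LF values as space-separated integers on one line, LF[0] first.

Char counts: '$':1, 'a':4, 'b':5, 'c':1, 'e':1, 'g':1, 'o':1
C (first-col start): C('$')=0, C('a')=1, C('b')=5, C('c')=10, C('e')=11, C('g')=12, C('o')=13
L[0]='e': occ=0, LF[0]=C('e')+0=11+0=11
L[1]='c': occ=0, LF[1]=C('c')+0=10+0=10
L[2]='b': occ=0, LF[2]=C('b')+0=5+0=5
L[3]='b': occ=1, LF[3]=C('b')+1=5+1=6
L[4]='b': occ=2, LF[4]=C('b')+2=5+2=7
L[5]='o': occ=0, LF[5]=C('o')+0=13+0=13
L[6]='b': occ=3, LF[6]=C('b')+3=5+3=8
L[7]='$': occ=0, LF[7]=C('$')+0=0+0=0
L[8]='a': occ=0, LF[8]=C('a')+0=1+0=1
L[9]='a': occ=1, LF[9]=C('a')+1=1+1=2
L[10]='b': occ=4, LF[10]=C('b')+4=5+4=9
L[11]='g': occ=0, LF[11]=C('g')+0=12+0=12
L[12]='a': occ=2, LF[12]=C('a')+2=1+2=3
L[13]='a': occ=3, LF[13]=C('a')+3=1+3=4

Answer: 11 10 5 6 7 13 8 0 1 2 9 12 3 4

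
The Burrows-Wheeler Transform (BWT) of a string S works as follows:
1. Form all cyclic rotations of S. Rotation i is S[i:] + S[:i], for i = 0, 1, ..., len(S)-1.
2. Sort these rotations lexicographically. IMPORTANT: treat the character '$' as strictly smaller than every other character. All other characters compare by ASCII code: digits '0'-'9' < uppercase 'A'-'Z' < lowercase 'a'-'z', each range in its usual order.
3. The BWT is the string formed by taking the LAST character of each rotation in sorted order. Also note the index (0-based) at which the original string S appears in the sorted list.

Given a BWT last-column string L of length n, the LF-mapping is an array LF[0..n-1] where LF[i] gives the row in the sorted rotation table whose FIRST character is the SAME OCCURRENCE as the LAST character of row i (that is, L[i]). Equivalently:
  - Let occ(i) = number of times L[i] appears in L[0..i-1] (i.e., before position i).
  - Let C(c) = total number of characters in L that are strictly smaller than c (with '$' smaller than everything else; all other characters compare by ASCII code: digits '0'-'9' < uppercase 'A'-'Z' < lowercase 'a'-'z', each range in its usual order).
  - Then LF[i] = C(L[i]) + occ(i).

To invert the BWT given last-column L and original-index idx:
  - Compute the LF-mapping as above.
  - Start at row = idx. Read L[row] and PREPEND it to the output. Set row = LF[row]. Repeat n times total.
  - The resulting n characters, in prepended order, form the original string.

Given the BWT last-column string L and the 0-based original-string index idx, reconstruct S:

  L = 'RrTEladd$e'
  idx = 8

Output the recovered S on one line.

Answer: ladderETR$

Derivation:
LF mapping: 2 9 3 1 8 4 5 6 0 7
Walk LF starting at row 8, prepending L[row]:
  step 1: row=8, L[8]='$', prepend. Next row=LF[8]=0
  step 2: row=0, L[0]='R', prepend. Next row=LF[0]=2
  step 3: row=2, L[2]='T', prepend. Next row=LF[2]=3
  step 4: row=3, L[3]='E', prepend. Next row=LF[3]=1
  step 5: row=1, L[1]='r', prepend. Next row=LF[1]=9
  step 6: row=9, L[9]='e', prepend. Next row=LF[9]=7
  step 7: row=7, L[7]='d', prepend. Next row=LF[7]=6
  step 8: row=6, L[6]='d', prepend. Next row=LF[6]=5
  step 9: row=5, L[5]='a', prepend. Next row=LF[5]=4
  step 10: row=4, L[4]='l', prepend. Next row=LF[4]=8
Reversed output: ladderETR$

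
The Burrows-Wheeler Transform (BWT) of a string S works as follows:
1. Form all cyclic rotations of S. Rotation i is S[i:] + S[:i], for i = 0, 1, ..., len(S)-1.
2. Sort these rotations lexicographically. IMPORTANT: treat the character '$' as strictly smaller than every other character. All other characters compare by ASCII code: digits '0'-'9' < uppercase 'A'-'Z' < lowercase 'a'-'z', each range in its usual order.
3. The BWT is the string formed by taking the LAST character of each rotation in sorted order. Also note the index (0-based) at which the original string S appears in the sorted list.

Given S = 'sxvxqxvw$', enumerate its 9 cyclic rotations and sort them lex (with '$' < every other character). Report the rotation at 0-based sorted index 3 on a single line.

All 9 rotations (rotation i = S[i:]+S[:i]):
  rot[0] = sxvxqxvw$
  rot[1] = xvxqxvw$s
  rot[2] = vxqxvw$sx
  rot[3] = xqxvw$sxv
  rot[4] = qxvw$sxvx
  rot[5] = xvw$sxvxq
  rot[6] = vw$sxvxqx
  rot[7] = w$sxvxqxv
  rot[8] = $sxvxqxvw
Sorted (with $ < everything):
  sorted[0] = $sxvxqxvw
  sorted[1] = qxvw$sxvx
  sorted[2] = sxvxqxvw$
  sorted[3] = vw$sxvxqx
  sorted[4] = vxqxvw$sx
  sorted[5] = w$sxvxqxv
  sorted[6] = xqxvw$sxv
  sorted[7] = xvw$sxvxq
  sorted[8] = xvxqxvw$s
sorted[3] = vw$sxvxqx

Answer: vw$sxvxqx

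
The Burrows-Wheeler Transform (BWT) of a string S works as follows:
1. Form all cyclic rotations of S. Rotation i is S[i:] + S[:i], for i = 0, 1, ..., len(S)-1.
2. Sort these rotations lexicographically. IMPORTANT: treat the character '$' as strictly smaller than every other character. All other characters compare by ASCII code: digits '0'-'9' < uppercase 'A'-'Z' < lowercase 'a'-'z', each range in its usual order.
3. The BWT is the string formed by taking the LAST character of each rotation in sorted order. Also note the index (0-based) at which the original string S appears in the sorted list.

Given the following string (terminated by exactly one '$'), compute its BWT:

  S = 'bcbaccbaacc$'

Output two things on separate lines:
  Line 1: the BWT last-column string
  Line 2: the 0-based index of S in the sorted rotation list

Answer: cbabcc$ccbaa
6

Derivation:
All 12 rotations (rotation i = S[i:]+S[:i]):
  rot[0] = bcbaccbaacc$
  rot[1] = cbaccbaacc$b
  rot[2] = baccbaacc$bc
  rot[3] = accbaacc$bcb
  rot[4] = ccbaacc$bcba
  rot[5] = cbaacc$bcbac
  rot[6] = baacc$bcbacc
  rot[7] = aacc$bcbaccb
  rot[8] = acc$bcbaccba
  rot[9] = cc$bcbaccbaa
  rot[10] = c$bcbaccbaac
  rot[11] = $bcbaccbaacc
Sorted (with $ < everything):
  sorted[0] = $bcbaccbaacc  (last char: 'c')
  sorted[1] = aacc$bcbaccb  (last char: 'b')
  sorted[2] = acc$bcbaccba  (last char: 'a')
  sorted[3] = accbaacc$bcb  (last char: 'b')
  sorted[4] = baacc$bcbacc  (last char: 'c')
  sorted[5] = baccbaacc$bc  (last char: 'c')
  sorted[6] = bcbaccbaacc$  (last char: '$')
  sorted[7] = c$bcbaccbaac  (last char: 'c')
  sorted[8] = cbaacc$bcbac  (last char: 'c')
  sorted[9] = cbaccbaacc$b  (last char: 'b')
  sorted[10] = cc$bcbaccbaa  (last char: 'a')
  sorted[11] = ccbaacc$bcba  (last char: 'a')
Last column: cbabcc$ccbaa
Original string S is at sorted index 6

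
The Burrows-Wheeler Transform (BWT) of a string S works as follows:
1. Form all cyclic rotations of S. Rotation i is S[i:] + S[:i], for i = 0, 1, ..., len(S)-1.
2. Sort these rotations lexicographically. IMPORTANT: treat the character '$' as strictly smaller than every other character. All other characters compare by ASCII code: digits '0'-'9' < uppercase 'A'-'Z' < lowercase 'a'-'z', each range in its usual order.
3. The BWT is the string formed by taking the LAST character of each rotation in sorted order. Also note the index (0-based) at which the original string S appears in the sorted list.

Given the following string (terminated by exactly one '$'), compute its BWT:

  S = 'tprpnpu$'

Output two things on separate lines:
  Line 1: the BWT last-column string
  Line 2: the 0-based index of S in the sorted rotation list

All 8 rotations (rotation i = S[i:]+S[:i]):
  rot[0] = tprpnpu$
  rot[1] = prpnpu$t
  rot[2] = rpnpu$tp
  rot[3] = pnpu$tpr
  rot[4] = npu$tprp
  rot[5] = pu$tprpn
  rot[6] = u$tprpnp
  rot[7] = $tprpnpu
Sorted (with $ < everything):
  sorted[0] = $tprpnpu  (last char: 'u')
  sorted[1] = npu$tprp  (last char: 'p')
  sorted[2] = pnpu$tpr  (last char: 'r')
  sorted[3] = prpnpu$t  (last char: 't')
  sorted[4] = pu$tprpn  (last char: 'n')
  sorted[5] = rpnpu$tp  (last char: 'p')
  sorted[6] = tprpnpu$  (last char: '$')
  sorted[7] = u$tprpnp  (last char: 'p')
Last column: uprtnp$p
Original string S is at sorted index 6

Answer: uprtnp$p
6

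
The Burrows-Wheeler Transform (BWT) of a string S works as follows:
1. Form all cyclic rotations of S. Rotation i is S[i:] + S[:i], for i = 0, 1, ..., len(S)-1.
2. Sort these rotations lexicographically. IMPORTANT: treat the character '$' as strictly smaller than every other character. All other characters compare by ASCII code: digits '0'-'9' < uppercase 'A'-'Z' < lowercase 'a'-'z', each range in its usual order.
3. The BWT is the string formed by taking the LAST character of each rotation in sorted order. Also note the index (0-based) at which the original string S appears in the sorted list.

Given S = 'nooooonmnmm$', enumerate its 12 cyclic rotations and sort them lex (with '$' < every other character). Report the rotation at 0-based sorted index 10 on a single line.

All 12 rotations (rotation i = S[i:]+S[:i]):
  rot[0] = nooooonmnmm$
  rot[1] = ooooonmnmm$n
  rot[2] = oooonmnmm$no
  rot[3] = ooonmnmm$noo
  rot[4] = oonmnmm$nooo
  rot[5] = onmnmm$noooo
  rot[6] = nmnmm$nooooo
  rot[7] = mnmm$nooooon
  rot[8] = nmm$nooooonm
  rot[9] = mm$nooooonmn
  rot[10] = m$nooooonmnm
  rot[11] = $nooooonmnmm
Sorted (with $ < everything):
  sorted[0] = $nooooonmnmm
  sorted[1] = m$nooooonmnm
  sorted[2] = mm$nooooonmn
  sorted[3] = mnmm$nooooon
  sorted[4] = nmm$nooooonm
  sorted[5] = nmnmm$nooooo
  sorted[6] = nooooonmnmm$
  sorted[7] = onmnmm$noooo
  sorted[8] = oonmnmm$nooo
  sorted[9] = ooonmnmm$noo
  sorted[10] = oooonmnmm$no
  sorted[11] = ooooonmnmm$n
sorted[10] = oooonmnmm$no

Answer: oooonmnmm$no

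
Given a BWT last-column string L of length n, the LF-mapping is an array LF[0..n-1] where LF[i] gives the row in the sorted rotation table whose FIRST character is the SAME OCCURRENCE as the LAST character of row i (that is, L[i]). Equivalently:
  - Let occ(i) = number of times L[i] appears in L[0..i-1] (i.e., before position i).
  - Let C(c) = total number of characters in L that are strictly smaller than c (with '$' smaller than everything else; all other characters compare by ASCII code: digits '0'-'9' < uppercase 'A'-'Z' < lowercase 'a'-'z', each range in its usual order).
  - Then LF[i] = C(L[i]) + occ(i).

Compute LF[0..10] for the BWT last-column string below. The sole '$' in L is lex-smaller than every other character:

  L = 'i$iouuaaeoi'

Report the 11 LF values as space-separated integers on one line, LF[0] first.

Char counts: '$':1, 'a':2, 'e':1, 'i':3, 'o':2, 'u':2
C (first-col start): C('$')=0, C('a')=1, C('e')=3, C('i')=4, C('o')=7, C('u')=9
L[0]='i': occ=0, LF[0]=C('i')+0=4+0=4
L[1]='$': occ=0, LF[1]=C('$')+0=0+0=0
L[2]='i': occ=1, LF[2]=C('i')+1=4+1=5
L[3]='o': occ=0, LF[3]=C('o')+0=7+0=7
L[4]='u': occ=0, LF[4]=C('u')+0=9+0=9
L[5]='u': occ=1, LF[5]=C('u')+1=9+1=10
L[6]='a': occ=0, LF[6]=C('a')+0=1+0=1
L[7]='a': occ=1, LF[7]=C('a')+1=1+1=2
L[8]='e': occ=0, LF[8]=C('e')+0=3+0=3
L[9]='o': occ=1, LF[9]=C('o')+1=7+1=8
L[10]='i': occ=2, LF[10]=C('i')+2=4+2=6

Answer: 4 0 5 7 9 10 1 2 3 8 6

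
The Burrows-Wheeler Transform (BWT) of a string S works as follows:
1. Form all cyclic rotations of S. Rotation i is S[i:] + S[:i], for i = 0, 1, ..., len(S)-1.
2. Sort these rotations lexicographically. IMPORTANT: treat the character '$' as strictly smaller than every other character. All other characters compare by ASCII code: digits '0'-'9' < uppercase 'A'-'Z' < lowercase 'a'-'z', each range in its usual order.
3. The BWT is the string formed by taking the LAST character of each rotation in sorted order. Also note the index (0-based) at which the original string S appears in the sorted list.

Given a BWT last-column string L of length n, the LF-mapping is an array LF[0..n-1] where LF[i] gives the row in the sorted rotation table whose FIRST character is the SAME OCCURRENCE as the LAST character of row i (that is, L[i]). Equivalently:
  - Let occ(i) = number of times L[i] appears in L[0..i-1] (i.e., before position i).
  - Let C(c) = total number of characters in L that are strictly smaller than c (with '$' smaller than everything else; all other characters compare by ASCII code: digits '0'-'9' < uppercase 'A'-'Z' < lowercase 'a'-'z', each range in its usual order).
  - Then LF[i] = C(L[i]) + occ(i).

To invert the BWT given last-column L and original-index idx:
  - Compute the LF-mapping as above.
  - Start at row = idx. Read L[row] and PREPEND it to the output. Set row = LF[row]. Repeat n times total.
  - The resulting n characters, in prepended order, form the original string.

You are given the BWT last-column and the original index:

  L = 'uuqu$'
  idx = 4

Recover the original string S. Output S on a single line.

Answer: uuqu$

Derivation:
LF mapping: 2 3 1 4 0
Walk LF starting at row 4, prepending L[row]:
  step 1: row=4, L[4]='$', prepend. Next row=LF[4]=0
  step 2: row=0, L[0]='u', prepend. Next row=LF[0]=2
  step 3: row=2, L[2]='q', prepend. Next row=LF[2]=1
  step 4: row=1, L[1]='u', prepend. Next row=LF[1]=3
  step 5: row=3, L[3]='u', prepend. Next row=LF[3]=4
Reversed output: uuqu$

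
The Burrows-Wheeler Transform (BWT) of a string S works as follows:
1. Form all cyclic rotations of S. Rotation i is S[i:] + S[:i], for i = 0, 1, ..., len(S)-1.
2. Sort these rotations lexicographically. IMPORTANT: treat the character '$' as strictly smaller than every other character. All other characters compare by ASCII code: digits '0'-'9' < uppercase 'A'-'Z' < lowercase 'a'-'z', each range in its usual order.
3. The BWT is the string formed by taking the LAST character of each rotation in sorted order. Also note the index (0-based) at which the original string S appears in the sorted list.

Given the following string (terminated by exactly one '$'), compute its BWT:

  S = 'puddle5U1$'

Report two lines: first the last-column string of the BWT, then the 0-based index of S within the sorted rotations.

Answer: 1Ue5udld$p
8

Derivation:
All 10 rotations (rotation i = S[i:]+S[:i]):
  rot[0] = puddle5U1$
  rot[1] = uddle5U1$p
  rot[2] = ddle5U1$pu
  rot[3] = dle5U1$pud
  rot[4] = le5U1$pudd
  rot[5] = e5U1$puddl
  rot[6] = 5U1$puddle
  rot[7] = U1$puddle5
  rot[8] = 1$puddle5U
  rot[9] = $puddle5U1
Sorted (with $ < everything):
  sorted[0] = $puddle5U1  (last char: '1')
  sorted[1] = 1$puddle5U  (last char: 'U')
  sorted[2] = 5U1$puddle  (last char: 'e')
  sorted[3] = U1$puddle5  (last char: '5')
  sorted[4] = ddle5U1$pu  (last char: 'u')
  sorted[5] = dle5U1$pud  (last char: 'd')
  sorted[6] = e5U1$puddl  (last char: 'l')
  sorted[7] = le5U1$pudd  (last char: 'd')
  sorted[8] = puddle5U1$  (last char: '$')
  sorted[9] = uddle5U1$p  (last char: 'p')
Last column: 1Ue5udld$p
Original string S is at sorted index 8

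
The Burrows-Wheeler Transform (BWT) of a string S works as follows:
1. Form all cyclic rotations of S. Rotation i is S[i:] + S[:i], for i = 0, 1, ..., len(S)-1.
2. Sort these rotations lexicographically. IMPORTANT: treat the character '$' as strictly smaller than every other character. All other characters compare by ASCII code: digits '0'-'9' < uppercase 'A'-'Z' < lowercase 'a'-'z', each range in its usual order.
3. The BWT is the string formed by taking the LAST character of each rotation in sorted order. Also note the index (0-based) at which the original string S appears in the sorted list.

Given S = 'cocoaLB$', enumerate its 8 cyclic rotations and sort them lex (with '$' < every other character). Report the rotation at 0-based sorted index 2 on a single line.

Answer: LB$cocoa

Derivation:
All 8 rotations (rotation i = S[i:]+S[:i]):
  rot[0] = cocoaLB$
  rot[1] = ocoaLB$c
  rot[2] = coaLB$co
  rot[3] = oaLB$coc
  rot[4] = aLB$coco
  rot[5] = LB$cocoa
  rot[6] = B$cocoaL
  rot[7] = $cocoaLB
Sorted (with $ < everything):
  sorted[0] = $cocoaLB
  sorted[1] = B$cocoaL
  sorted[2] = LB$cocoa
  sorted[3] = aLB$coco
  sorted[4] = coaLB$co
  sorted[5] = cocoaLB$
  sorted[6] = oaLB$coc
  sorted[7] = ocoaLB$c
sorted[2] = LB$cocoa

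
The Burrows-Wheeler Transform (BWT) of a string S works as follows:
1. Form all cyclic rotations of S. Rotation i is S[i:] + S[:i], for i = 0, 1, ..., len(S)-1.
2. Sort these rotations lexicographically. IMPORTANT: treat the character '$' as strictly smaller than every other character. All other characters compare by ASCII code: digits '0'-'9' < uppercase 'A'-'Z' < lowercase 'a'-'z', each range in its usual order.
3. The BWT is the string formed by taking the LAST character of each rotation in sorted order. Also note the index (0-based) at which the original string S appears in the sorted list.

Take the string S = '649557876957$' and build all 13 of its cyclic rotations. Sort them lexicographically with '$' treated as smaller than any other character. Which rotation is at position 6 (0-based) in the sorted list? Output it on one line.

Answer: 6957$64955787

Derivation:
All 13 rotations (rotation i = S[i:]+S[:i]):
  rot[0] = 649557876957$
  rot[1] = 49557876957$6
  rot[2] = 9557876957$64
  rot[3] = 557876957$649
  rot[4] = 57876957$6495
  rot[5] = 7876957$64955
  rot[6] = 876957$649557
  rot[7] = 76957$6495578
  rot[8] = 6957$64955787
  rot[9] = 957$649557876
  rot[10] = 57$6495578769
  rot[11] = 7$64955787695
  rot[12] = $649557876957
Sorted (with $ < everything):
  sorted[0] = $649557876957
  sorted[1] = 49557876957$6
  sorted[2] = 557876957$649
  sorted[3] = 57$6495578769
  sorted[4] = 57876957$6495
  sorted[5] = 649557876957$
  sorted[6] = 6957$64955787
  sorted[7] = 7$64955787695
  sorted[8] = 76957$6495578
  sorted[9] = 7876957$64955
  sorted[10] = 876957$649557
  sorted[11] = 9557876957$64
  sorted[12] = 957$649557876
sorted[6] = 6957$64955787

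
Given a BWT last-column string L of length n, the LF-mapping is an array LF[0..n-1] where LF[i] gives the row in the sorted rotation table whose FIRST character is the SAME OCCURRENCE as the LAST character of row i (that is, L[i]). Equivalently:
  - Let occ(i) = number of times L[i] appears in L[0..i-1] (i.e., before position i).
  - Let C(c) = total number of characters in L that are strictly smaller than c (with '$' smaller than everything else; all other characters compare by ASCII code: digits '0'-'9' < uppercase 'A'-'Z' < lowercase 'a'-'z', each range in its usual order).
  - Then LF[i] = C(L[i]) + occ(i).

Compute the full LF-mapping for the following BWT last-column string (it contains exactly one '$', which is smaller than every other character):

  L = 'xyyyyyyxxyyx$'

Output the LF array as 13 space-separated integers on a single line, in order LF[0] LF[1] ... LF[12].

Char counts: '$':1, 'x':4, 'y':8
C (first-col start): C('$')=0, C('x')=1, C('y')=5
L[0]='x': occ=0, LF[0]=C('x')+0=1+0=1
L[1]='y': occ=0, LF[1]=C('y')+0=5+0=5
L[2]='y': occ=1, LF[2]=C('y')+1=5+1=6
L[3]='y': occ=2, LF[3]=C('y')+2=5+2=7
L[4]='y': occ=3, LF[4]=C('y')+3=5+3=8
L[5]='y': occ=4, LF[5]=C('y')+4=5+4=9
L[6]='y': occ=5, LF[6]=C('y')+5=5+5=10
L[7]='x': occ=1, LF[7]=C('x')+1=1+1=2
L[8]='x': occ=2, LF[8]=C('x')+2=1+2=3
L[9]='y': occ=6, LF[9]=C('y')+6=5+6=11
L[10]='y': occ=7, LF[10]=C('y')+7=5+7=12
L[11]='x': occ=3, LF[11]=C('x')+3=1+3=4
L[12]='$': occ=0, LF[12]=C('$')+0=0+0=0

Answer: 1 5 6 7 8 9 10 2 3 11 12 4 0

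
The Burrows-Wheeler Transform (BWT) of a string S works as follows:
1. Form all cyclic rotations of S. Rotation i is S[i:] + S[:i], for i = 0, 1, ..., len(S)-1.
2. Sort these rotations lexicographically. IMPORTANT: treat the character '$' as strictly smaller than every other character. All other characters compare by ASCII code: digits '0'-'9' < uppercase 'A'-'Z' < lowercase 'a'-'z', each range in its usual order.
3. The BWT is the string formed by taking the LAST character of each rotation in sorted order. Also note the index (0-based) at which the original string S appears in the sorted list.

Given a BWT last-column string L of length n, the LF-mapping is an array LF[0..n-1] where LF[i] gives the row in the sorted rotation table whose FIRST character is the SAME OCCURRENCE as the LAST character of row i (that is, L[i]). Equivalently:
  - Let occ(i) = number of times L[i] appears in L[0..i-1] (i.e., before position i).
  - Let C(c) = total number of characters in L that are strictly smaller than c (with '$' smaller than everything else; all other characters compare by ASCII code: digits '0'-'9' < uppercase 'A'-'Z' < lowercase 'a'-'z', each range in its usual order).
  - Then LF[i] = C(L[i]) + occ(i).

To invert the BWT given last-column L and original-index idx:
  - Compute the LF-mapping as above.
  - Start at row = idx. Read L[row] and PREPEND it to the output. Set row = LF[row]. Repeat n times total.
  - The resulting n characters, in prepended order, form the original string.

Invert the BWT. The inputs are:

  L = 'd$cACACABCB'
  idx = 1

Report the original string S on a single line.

LF mapping: 10 0 9 1 6 2 7 3 4 8 5
Walk LF starting at row 1, prepending L[row]:
  step 1: row=1, L[1]='$', prepend. Next row=LF[1]=0
  step 2: row=0, L[0]='d', prepend. Next row=LF[0]=10
  step 3: row=10, L[10]='B', prepend. Next row=LF[10]=5
  step 4: row=5, L[5]='A', prepend. Next row=LF[5]=2
  step 5: row=2, L[2]='c', prepend. Next row=LF[2]=9
  step 6: row=9, L[9]='C', prepend. Next row=LF[9]=8
  step 7: row=8, L[8]='B', prepend. Next row=LF[8]=4
  step 8: row=4, L[4]='C', prepend. Next row=LF[4]=6
  step 9: row=6, L[6]='C', prepend. Next row=LF[6]=7
  step 10: row=7, L[7]='A', prepend. Next row=LF[7]=3
  step 11: row=3, L[3]='A', prepend. Next row=LF[3]=1
Reversed output: AACCBCcABd$

Answer: AACCBCcABd$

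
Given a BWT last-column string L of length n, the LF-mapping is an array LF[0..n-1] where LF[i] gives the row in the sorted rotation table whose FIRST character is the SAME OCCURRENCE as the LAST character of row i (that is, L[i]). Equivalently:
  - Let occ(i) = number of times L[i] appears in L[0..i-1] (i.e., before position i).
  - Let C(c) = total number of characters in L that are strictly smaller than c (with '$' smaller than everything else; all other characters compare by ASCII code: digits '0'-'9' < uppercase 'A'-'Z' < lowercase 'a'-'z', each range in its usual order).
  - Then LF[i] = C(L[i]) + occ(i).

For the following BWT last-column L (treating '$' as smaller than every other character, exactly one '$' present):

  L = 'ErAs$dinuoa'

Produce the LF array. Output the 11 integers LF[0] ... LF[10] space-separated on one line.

Char counts: '$':1, 'A':1, 'E':1, 'a':1, 'd':1, 'i':1, 'n':1, 'o':1, 'r':1, 's':1, 'u':1
C (first-col start): C('$')=0, C('A')=1, C('E')=2, C('a')=3, C('d')=4, C('i')=5, C('n')=6, C('o')=7, C('r')=8, C('s')=9, C('u')=10
L[0]='E': occ=0, LF[0]=C('E')+0=2+0=2
L[1]='r': occ=0, LF[1]=C('r')+0=8+0=8
L[2]='A': occ=0, LF[2]=C('A')+0=1+0=1
L[3]='s': occ=0, LF[3]=C('s')+0=9+0=9
L[4]='$': occ=0, LF[4]=C('$')+0=0+0=0
L[5]='d': occ=0, LF[5]=C('d')+0=4+0=4
L[6]='i': occ=0, LF[6]=C('i')+0=5+0=5
L[7]='n': occ=0, LF[7]=C('n')+0=6+0=6
L[8]='u': occ=0, LF[8]=C('u')+0=10+0=10
L[9]='o': occ=0, LF[9]=C('o')+0=7+0=7
L[10]='a': occ=0, LF[10]=C('a')+0=3+0=3

Answer: 2 8 1 9 0 4 5 6 10 7 3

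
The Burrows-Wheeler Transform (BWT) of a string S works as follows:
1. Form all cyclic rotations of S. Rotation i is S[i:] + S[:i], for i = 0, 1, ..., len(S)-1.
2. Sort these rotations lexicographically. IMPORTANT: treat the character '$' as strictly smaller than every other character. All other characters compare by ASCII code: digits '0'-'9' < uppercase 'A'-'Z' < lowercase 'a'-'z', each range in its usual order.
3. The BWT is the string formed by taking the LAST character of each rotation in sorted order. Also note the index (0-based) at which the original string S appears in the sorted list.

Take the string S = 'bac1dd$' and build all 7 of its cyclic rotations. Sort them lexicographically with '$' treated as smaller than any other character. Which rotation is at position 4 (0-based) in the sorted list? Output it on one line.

Answer: c1dd$ba

Derivation:
All 7 rotations (rotation i = S[i:]+S[:i]):
  rot[0] = bac1dd$
  rot[1] = ac1dd$b
  rot[2] = c1dd$ba
  rot[3] = 1dd$bac
  rot[4] = dd$bac1
  rot[5] = d$bac1d
  rot[6] = $bac1dd
Sorted (with $ < everything):
  sorted[0] = $bac1dd
  sorted[1] = 1dd$bac
  sorted[2] = ac1dd$b
  sorted[3] = bac1dd$
  sorted[4] = c1dd$ba
  sorted[5] = d$bac1d
  sorted[6] = dd$bac1
sorted[4] = c1dd$ba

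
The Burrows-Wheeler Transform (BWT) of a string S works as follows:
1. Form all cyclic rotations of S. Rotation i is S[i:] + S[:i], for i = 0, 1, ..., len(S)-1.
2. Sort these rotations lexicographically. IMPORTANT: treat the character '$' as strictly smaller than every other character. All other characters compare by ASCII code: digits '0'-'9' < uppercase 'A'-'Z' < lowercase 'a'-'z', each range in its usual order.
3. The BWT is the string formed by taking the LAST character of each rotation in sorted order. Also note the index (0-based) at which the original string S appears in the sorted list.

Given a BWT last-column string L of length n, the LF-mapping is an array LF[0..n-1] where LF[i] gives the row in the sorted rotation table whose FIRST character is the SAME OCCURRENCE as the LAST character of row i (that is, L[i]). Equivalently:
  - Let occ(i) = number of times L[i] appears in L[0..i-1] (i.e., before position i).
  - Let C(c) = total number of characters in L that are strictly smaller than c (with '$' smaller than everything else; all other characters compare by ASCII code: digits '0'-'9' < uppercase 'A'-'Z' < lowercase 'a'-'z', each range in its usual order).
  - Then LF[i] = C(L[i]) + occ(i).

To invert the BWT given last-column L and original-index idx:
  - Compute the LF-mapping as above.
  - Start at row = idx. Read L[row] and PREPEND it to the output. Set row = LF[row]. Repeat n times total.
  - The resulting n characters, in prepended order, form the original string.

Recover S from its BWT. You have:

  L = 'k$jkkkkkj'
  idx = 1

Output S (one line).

Answer: jjkkkkkk$

Derivation:
LF mapping: 3 0 1 4 5 6 7 8 2
Walk LF starting at row 1, prepending L[row]:
  step 1: row=1, L[1]='$', prepend. Next row=LF[1]=0
  step 2: row=0, L[0]='k', prepend. Next row=LF[0]=3
  step 3: row=3, L[3]='k', prepend. Next row=LF[3]=4
  step 4: row=4, L[4]='k', prepend. Next row=LF[4]=5
  step 5: row=5, L[5]='k', prepend. Next row=LF[5]=6
  step 6: row=6, L[6]='k', prepend. Next row=LF[6]=7
  step 7: row=7, L[7]='k', prepend. Next row=LF[7]=8
  step 8: row=8, L[8]='j', prepend. Next row=LF[8]=2
  step 9: row=2, L[2]='j', prepend. Next row=LF[2]=1
Reversed output: jjkkkkkk$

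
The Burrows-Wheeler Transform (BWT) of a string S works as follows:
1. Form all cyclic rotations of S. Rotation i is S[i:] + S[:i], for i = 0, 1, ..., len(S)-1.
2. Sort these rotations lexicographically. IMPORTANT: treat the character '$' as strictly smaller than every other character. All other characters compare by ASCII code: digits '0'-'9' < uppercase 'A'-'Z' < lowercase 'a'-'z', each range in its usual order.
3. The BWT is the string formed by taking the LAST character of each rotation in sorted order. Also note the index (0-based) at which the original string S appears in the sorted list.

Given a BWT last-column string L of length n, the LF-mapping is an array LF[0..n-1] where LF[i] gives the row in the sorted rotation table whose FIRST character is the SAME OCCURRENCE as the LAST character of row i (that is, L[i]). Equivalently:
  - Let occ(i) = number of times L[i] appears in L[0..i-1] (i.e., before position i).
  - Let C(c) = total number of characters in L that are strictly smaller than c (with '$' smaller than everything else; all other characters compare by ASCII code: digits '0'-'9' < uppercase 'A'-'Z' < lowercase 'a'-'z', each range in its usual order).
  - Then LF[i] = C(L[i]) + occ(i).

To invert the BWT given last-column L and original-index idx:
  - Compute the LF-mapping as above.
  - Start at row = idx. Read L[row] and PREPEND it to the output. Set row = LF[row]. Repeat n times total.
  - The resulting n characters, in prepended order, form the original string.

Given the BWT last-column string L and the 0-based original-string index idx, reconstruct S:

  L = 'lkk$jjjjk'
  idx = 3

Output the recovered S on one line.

Answer: jkjkjjkl$

Derivation:
LF mapping: 8 5 6 0 1 2 3 4 7
Walk LF starting at row 3, prepending L[row]:
  step 1: row=3, L[3]='$', prepend. Next row=LF[3]=0
  step 2: row=0, L[0]='l', prepend. Next row=LF[0]=8
  step 3: row=8, L[8]='k', prepend. Next row=LF[8]=7
  step 4: row=7, L[7]='j', prepend. Next row=LF[7]=4
  step 5: row=4, L[4]='j', prepend. Next row=LF[4]=1
  step 6: row=1, L[1]='k', prepend. Next row=LF[1]=5
  step 7: row=5, L[5]='j', prepend. Next row=LF[5]=2
  step 8: row=2, L[2]='k', prepend. Next row=LF[2]=6
  step 9: row=6, L[6]='j', prepend. Next row=LF[6]=3
Reversed output: jkjkjjkl$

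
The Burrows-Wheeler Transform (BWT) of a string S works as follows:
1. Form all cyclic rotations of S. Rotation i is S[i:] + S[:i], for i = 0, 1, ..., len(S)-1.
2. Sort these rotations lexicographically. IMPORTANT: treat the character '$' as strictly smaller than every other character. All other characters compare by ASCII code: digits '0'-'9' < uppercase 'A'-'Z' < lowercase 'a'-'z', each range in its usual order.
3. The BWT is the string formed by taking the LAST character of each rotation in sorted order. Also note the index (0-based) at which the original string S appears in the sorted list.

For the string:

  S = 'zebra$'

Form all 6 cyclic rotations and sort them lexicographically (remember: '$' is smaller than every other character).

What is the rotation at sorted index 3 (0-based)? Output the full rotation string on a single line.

All 6 rotations (rotation i = S[i:]+S[:i]):
  rot[0] = zebra$
  rot[1] = ebra$z
  rot[2] = bra$ze
  rot[3] = ra$zeb
  rot[4] = a$zebr
  rot[5] = $zebra
Sorted (with $ < everything):
  sorted[0] = $zebra
  sorted[1] = a$zebr
  sorted[2] = bra$ze
  sorted[3] = ebra$z
  sorted[4] = ra$zeb
  sorted[5] = zebra$
sorted[3] = ebra$z

Answer: ebra$z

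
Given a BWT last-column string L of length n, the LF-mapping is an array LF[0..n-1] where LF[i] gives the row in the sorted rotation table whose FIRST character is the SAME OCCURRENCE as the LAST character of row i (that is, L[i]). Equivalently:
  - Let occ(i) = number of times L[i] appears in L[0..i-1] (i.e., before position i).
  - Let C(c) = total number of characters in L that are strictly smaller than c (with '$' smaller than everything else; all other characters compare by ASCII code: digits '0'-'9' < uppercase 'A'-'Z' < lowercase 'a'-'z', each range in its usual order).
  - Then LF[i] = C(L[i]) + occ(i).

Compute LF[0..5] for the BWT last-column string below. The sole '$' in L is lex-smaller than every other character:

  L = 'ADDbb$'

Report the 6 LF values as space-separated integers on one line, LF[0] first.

Answer: 1 2 3 4 5 0

Derivation:
Char counts: '$':1, 'A':1, 'D':2, 'b':2
C (first-col start): C('$')=0, C('A')=1, C('D')=2, C('b')=4
L[0]='A': occ=0, LF[0]=C('A')+0=1+0=1
L[1]='D': occ=0, LF[1]=C('D')+0=2+0=2
L[2]='D': occ=1, LF[2]=C('D')+1=2+1=3
L[3]='b': occ=0, LF[3]=C('b')+0=4+0=4
L[4]='b': occ=1, LF[4]=C('b')+1=4+1=5
L[5]='$': occ=0, LF[5]=C('$')+0=0+0=0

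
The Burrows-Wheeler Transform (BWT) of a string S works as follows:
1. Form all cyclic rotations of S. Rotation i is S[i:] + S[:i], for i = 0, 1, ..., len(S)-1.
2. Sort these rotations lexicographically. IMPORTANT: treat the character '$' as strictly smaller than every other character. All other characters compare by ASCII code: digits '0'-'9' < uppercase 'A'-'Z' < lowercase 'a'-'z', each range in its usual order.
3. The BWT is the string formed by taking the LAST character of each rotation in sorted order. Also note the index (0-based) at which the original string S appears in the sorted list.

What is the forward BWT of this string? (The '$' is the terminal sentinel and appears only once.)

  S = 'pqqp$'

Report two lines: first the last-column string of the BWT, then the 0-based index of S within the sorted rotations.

Answer: pq$qp
2

Derivation:
All 5 rotations (rotation i = S[i:]+S[:i]):
  rot[0] = pqqp$
  rot[1] = qqp$p
  rot[2] = qp$pq
  rot[3] = p$pqq
  rot[4] = $pqqp
Sorted (with $ < everything):
  sorted[0] = $pqqp  (last char: 'p')
  sorted[1] = p$pqq  (last char: 'q')
  sorted[2] = pqqp$  (last char: '$')
  sorted[3] = qp$pq  (last char: 'q')
  sorted[4] = qqp$p  (last char: 'p')
Last column: pq$qp
Original string S is at sorted index 2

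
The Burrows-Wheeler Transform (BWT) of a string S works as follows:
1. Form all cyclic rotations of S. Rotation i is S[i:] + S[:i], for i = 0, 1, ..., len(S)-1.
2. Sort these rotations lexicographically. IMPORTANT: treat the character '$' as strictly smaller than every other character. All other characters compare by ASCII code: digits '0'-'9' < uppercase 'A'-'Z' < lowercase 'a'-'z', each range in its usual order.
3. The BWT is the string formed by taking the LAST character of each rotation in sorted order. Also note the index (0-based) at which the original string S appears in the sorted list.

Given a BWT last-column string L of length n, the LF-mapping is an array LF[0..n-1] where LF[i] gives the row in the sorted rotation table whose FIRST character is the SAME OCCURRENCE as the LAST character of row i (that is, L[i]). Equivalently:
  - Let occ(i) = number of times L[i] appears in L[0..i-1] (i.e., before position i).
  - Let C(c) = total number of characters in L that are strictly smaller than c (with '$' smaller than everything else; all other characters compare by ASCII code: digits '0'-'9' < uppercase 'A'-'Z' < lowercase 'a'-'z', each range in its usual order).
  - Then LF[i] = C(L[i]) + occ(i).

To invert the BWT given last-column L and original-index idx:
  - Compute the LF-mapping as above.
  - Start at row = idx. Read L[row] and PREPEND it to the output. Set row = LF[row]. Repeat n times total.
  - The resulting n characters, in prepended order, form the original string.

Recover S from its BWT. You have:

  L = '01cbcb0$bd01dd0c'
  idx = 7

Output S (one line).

LF mapping: 1 5 10 7 11 8 2 0 9 13 3 6 14 15 4 12
Walk LF starting at row 7, prepending L[row]:
  step 1: row=7, L[7]='$', prepend. Next row=LF[7]=0
  step 2: row=0, L[0]='0', prepend. Next row=LF[0]=1
  step 3: row=1, L[1]='1', prepend. Next row=LF[1]=5
  step 4: row=5, L[5]='b', prepend. Next row=LF[5]=8
  step 5: row=8, L[8]='b', prepend. Next row=LF[8]=9
  step 6: row=9, L[9]='d', prepend. Next row=LF[9]=13
  step 7: row=13, L[13]='d', prepend. Next row=LF[13]=15
  step 8: row=15, L[15]='c', prepend. Next row=LF[15]=12
  step 9: row=12, L[12]='d', prepend. Next row=LF[12]=14
  step 10: row=14, L[14]='0', prepend. Next row=LF[14]=4
  step 11: row=4, L[4]='c', prepend. Next row=LF[4]=11
  step 12: row=11, L[11]='1', prepend. Next row=LF[11]=6
  step 13: row=6, L[6]='0', prepend. Next row=LF[6]=2
  step 14: row=2, L[2]='c', prepend. Next row=LF[2]=10
  step 15: row=10, L[10]='0', prepend. Next row=LF[10]=3
  step 16: row=3, L[3]='b', prepend. Next row=LF[3]=7
Reversed output: b0c01c0dcddbb10$

Answer: b0c01c0dcddbb10$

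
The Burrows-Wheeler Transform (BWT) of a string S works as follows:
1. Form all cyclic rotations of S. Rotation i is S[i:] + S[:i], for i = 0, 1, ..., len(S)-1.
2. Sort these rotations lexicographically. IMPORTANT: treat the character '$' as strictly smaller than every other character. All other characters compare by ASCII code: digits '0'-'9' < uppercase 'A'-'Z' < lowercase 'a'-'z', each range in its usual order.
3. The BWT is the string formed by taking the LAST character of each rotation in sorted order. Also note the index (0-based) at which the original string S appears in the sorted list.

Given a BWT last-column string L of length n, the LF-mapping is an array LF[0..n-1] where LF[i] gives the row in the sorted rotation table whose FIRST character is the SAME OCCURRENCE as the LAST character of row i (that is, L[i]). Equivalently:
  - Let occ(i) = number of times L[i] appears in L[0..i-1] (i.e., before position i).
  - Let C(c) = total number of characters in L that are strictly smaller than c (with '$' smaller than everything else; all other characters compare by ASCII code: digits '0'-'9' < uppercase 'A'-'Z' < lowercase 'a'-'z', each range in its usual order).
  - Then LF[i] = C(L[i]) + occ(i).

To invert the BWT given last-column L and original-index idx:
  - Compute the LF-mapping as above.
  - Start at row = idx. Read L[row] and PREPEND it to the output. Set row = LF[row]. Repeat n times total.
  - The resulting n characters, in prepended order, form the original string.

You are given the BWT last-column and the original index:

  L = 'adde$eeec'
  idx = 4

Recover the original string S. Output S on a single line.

Answer: dceeeeda$

Derivation:
LF mapping: 1 3 4 5 0 6 7 8 2
Walk LF starting at row 4, prepending L[row]:
  step 1: row=4, L[4]='$', prepend. Next row=LF[4]=0
  step 2: row=0, L[0]='a', prepend. Next row=LF[0]=1
  step 3: row=1, L[1]='d', prepend. Next row=LF[1]=3
  step 4: row=3, L[3]='e', prepend. Next row=LF[3]=5
  step 5: row=5, L[5]='e', prepend. Next row=LF[5]=6
  step 6: row=6, L[6]='e', prepend. Next row=LF[6]=7
  step 7: row=7, L[7]='e', prepend. Next row=LF[7]=8
  step 8: row=8, L[8]='c', prepend. Next row=LF[8]=2
  step 9: row=2, L[2]='d', prepend. Next row=LF[2]=4
Reversed output: dceeeeda$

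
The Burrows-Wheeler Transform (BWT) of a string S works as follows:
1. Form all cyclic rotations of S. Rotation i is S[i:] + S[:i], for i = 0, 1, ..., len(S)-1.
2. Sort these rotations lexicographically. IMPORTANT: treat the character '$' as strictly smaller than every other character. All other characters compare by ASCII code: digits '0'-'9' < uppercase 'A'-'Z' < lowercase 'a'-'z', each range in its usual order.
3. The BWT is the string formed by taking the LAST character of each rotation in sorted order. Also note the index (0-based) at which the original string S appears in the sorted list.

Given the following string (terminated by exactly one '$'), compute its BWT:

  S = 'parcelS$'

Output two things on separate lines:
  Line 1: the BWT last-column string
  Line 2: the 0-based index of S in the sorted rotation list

All 8 rotations (rotation i = S[i:]+S[:i]):
  rot[0] = parcelS$
  rot[1] = arcelS$p
  rot[2] = rcelS$pa
  rot[3] = celS$par
  rot[4] = elS$parc
  rot[5] = lS$parce
  rot[6] = S$parcel
  rot[7] = $parcelS
Sorted (with $ < everything):
  sorted[0] = $parcelS  (last char: 'S')
  sorted[1] = S$parcel  (last char: 'l')
  sorted[2] = arcelS$p  (last char: 'p')
  sorted[3] = celS$par  (last char: 'r')
  sorted[4] = elS$parc  (last char: 'c')
  sorted[5] = lS$parce  (last char: 'e')
  sorted[6] = parcelS$  (last char: '$')
  sorted[7] = rcelS$pa  (last char: 'a')
Last column: Slprce$a
Original string S is at sorted index 6

Answer: Slprce$a
6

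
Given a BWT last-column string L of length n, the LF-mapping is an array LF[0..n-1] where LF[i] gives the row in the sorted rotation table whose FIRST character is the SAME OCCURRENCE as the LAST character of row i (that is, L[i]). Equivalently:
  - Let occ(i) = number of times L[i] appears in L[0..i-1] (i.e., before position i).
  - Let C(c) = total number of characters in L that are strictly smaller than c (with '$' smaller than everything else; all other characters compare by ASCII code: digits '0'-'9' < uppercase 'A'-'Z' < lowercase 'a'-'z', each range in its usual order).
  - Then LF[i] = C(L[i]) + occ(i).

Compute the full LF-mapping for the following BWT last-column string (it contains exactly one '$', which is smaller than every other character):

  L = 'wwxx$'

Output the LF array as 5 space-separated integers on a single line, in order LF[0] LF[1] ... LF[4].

Answer: 1 2 3 4 0

Derivation:
Char counts: '$':1, 'w':2, 'x':2
C (first-col start): C('$')=0, C('w')=1, C('x')=3
L[0]='w': occ=0, LF[0]=C('w')+0=1+0=1
L[1]='w': occ=1, LF[1]=C('w')+1=1+1=2
L[2]='x': occ=0, LF[2]=C('x')+0=3+0=3
L[3]='x': occ=1, LF[3]=C('x')+1=3+1=4
L[4]='$': occ=0, LF[4]=C('$')+0=0+0=0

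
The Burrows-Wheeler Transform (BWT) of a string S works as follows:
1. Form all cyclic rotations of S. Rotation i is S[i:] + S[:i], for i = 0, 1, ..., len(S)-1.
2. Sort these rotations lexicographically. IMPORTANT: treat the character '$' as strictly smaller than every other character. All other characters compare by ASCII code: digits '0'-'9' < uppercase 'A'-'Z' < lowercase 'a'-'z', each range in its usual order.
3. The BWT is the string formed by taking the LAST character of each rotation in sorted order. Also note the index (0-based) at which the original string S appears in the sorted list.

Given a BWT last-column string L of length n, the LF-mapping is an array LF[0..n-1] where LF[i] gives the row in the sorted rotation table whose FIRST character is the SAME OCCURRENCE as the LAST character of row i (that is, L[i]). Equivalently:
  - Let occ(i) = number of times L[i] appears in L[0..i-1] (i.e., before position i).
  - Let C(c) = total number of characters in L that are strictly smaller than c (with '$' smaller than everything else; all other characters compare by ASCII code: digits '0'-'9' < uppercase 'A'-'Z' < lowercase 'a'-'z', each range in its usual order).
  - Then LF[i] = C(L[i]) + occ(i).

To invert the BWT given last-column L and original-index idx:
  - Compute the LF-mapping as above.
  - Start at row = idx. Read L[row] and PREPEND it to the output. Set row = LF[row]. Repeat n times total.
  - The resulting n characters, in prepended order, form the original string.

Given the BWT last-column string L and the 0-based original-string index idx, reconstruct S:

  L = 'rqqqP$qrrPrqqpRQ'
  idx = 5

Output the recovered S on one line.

Answer: prqPqqPRrqQrqqr$

Derivation:
LF mapping: 12 6 7 8 1 0 9 13 14 2 15 10 11 5 4 3
Walk LF starting at row 5, prepending L[row]:
  step 1: row=5, L[5]='$', prepend. Next row=LF[5]=0
  step 2: row=0, L[0]='r', prepend. Next row=LF[0]=12
  step 3: row=12, L[12]='q', prepend. Next row=LF[12]=11
  step 4: row=11, L[11]='q', prepend. Next row=LF[11]=10
  step 5: row=10, L[10]='r', prepend. Next row=LF[10]=15
  step 6: row=15, L[15]='Q', prepend. Next row=LF[15]=3
  step 7: row=3, L[3]='q', prepend. Next row=LF[3]=8
  step 8: row=8, L[8]='r', prepend. Next row=LF[8]=14
  step 9: row=14, L[14]='R', prepend. Next row=LF[14]=4
  step 10: row=4, L[4]='P', prepend. Next row=LF[4]=1
  step 11: row=1, L[1]='q', prepend. Next row=LF[1]=6
  step 12: row=6, L[6]='q', prepend. Next row=LF[6]=9
  step 13: row=9, L[9]='P', prepend. Next row=LF[9]=2
  step 14: row=2, L[2]='q', prepend. Next row=LF[2]=7
  step 15: row=7, L[7]='r', prepend. Next row=LF[7]=13
  step 16: row=13, L[13]='p', prepend. Next row=LF[13]=5
Reversed output: prqPqqPRrqQrqqr$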